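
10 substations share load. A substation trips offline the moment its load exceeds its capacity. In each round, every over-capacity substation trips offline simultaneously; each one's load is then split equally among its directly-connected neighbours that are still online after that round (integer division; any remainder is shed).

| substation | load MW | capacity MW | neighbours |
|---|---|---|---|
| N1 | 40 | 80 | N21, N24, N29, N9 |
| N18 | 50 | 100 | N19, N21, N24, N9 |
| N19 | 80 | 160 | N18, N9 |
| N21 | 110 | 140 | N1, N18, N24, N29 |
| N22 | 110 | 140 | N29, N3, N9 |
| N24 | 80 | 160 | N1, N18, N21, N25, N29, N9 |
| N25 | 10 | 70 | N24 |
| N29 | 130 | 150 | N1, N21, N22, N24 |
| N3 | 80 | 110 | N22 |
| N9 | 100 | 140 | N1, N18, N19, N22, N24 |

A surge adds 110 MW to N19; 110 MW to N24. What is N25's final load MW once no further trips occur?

41

Round 1 — N19 at 190 > 160; N24 at 190 > 160. N19, N24 trip offline.
  N19 sheds 190 MW to N18, N9: 95 each.
    N18: 50+95 = 145 > 100
    N9: 100+95 = 195 > 140
  N24 sheds 190 MW to N1, N18, N21, N25, N29, N9: 31 each (4 lost).
    N1: 40+31 = 71 ≤ 80
    N18: 145+31 = 176 > 100
    N21: 110+31 = 141 > 140
    N25: 10+31 = 41 ≤ 70
    N29: 130+31 = 161 > 150
    N9: 195+31 = 226 > 140
Round 2 — N18, N21, N29, N9 trip offline.
  N18 sheds 176 MW: no online neighbours, lost.
  N21 sheds 141 MW to N1: 141 each.
    N1: 71+141 = 212 > 80
  N29 sheds 161 MW to N1, N22: 80 each (1 lost).
    N1: 212+80 = 292 > 80
    N22: 110+80 = 190 > 140
  N9 sheds 226 MW to N1, N22: 113 each.
    N1: 292+113 = 405 > 80
    N22: 190+113 = 303 > 140
Round 3 — N1, N22 trip offline.
  N1 sheds 405 MW: no online neighbours, lost.
  N22 sheds 303 MW to N3: 303 each.
    N3: 80+303 = 383 > 110
Round 4 — N3 trips offline.
  N3 sheds 383 MW: no online neighbours, lost.
No further trips.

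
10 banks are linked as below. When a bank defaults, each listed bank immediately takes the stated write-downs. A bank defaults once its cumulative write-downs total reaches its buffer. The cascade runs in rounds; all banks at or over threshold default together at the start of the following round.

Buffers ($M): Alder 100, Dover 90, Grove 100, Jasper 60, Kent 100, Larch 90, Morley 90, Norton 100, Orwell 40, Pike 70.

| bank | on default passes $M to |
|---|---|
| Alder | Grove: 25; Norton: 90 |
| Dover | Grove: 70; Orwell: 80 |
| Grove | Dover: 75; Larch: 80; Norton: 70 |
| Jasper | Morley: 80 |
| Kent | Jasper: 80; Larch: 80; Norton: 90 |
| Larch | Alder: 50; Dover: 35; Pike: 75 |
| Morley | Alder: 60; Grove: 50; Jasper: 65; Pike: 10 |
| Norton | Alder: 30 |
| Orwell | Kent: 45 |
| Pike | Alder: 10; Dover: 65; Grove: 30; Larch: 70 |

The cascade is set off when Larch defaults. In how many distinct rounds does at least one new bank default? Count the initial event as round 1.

Round 1 — Larch defaults (initial).
  Alder: +50 → 50 < 100
  Dover: +35 → 35 < 90
  Pike: +75 → 75 ≥ 70
Round 2 — Pike defaults.
  Alder: +10 → 60 < 100
  Dover: +65 → 100 ≥ 90
  Grove: +30 → 30 < 100
Round 3 — Dover defaults.
  Grove: +70 → 100 ≥ 100
  Orwell: +80 → 80 ≥ 40
Round 4 — Grove, Orwell default.
  Kent: +45 → 45 < 100
  Norton: +70 → 70 < 100
No further defaults.

4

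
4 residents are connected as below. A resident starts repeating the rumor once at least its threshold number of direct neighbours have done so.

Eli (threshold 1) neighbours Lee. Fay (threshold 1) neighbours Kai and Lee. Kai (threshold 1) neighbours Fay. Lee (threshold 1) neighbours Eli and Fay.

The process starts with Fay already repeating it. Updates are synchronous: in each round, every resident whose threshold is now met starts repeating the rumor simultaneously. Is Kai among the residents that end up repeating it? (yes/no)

yes

Round 1 — Fay starts repeating the rumor (initial).
Round 2 — checking thresholds:
  Kai: 1 of 1 neighbours ≥ 1, starts repeating the rumor.
  Lee: 1 of 2 neighbours ≥ 1, starts repeating the rumor.
Round 3 — checking thresholds:
  Eli: 1 of 1 neighbours ≥ 1, starts repeating the rumor.
Round 4 — no new spreads; cascade stops.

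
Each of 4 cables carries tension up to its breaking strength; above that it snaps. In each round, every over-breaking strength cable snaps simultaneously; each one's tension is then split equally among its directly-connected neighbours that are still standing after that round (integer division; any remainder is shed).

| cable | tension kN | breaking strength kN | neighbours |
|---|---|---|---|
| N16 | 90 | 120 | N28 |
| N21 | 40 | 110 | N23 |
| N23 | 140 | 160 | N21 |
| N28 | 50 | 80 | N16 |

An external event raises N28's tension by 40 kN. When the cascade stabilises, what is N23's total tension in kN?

140

Round 1 — N28 at 90 > 80. N28 snaps.
  N28 sheds 90 kN to N16: 90 each.
    N16: 90+90 = 180 > 120
Round 2 — N16 snaps.
  N16 sheds 180 kN: no online neighbours, lost.
No further breaks.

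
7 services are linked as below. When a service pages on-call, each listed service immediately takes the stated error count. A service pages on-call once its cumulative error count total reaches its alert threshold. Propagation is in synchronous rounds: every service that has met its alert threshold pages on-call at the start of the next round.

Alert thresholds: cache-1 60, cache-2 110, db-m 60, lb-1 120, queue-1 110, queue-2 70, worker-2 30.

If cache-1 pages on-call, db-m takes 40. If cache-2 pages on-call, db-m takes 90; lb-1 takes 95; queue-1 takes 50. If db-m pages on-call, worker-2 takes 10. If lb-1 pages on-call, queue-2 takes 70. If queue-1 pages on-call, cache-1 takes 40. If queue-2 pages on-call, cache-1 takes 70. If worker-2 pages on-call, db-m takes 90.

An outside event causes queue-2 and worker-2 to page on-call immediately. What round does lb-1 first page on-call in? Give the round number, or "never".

never

Round 1 — queue-2, worker-2 page on-call (initial).
  cache-1: +70 → 70 ≥ 60
  db-m: +90 → 90 ≥ 60
Round 2 — cache-1, db-m page on-call.
No further pages.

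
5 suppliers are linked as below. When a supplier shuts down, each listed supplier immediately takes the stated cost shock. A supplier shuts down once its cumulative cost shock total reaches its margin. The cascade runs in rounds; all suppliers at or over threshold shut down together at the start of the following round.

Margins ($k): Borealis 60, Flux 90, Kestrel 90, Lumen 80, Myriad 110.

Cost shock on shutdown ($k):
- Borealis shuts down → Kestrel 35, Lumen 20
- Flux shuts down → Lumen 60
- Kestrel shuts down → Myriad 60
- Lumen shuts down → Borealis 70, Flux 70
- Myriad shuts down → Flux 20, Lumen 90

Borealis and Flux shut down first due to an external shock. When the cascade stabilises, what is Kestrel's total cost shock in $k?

Round 1 — Borealis, Flux shut down (initial).
  Kestrel: +35 → 35 < 90
  Lumen: +20+60 → 80 ≥ 80
Round 2 — Lumen shuts down.
No further shutdowns.

35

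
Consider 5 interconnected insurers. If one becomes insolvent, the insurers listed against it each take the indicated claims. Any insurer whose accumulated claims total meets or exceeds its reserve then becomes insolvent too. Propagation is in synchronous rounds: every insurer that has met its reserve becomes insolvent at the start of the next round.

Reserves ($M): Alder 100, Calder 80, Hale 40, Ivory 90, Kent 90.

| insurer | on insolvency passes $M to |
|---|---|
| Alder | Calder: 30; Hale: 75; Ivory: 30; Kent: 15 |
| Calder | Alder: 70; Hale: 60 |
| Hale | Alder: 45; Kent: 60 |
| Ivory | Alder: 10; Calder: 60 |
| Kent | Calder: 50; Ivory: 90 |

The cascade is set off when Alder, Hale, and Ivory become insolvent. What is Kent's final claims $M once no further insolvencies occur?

75

Round 1 — Alder, Hale, Ivory become insolvent (initial).
  Calder: +30+60 → 90 ≥ 80
  Kent: +15+60 → 75 < 90
Round 2 — Calder becomes insolvent.
No further insolvencies.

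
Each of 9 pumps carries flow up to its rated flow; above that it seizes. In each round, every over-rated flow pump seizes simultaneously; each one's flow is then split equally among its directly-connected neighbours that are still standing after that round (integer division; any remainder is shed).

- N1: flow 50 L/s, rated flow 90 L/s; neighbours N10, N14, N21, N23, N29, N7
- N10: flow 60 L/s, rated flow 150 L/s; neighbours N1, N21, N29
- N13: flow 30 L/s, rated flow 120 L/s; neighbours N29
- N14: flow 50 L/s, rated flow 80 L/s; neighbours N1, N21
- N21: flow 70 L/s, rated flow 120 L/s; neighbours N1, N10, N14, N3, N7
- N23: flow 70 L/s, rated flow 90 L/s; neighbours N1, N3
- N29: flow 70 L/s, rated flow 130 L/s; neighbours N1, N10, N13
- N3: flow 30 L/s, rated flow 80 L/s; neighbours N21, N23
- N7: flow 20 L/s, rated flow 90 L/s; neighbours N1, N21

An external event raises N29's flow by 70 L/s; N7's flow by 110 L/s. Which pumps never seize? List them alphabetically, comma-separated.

Round 1 — N29 at 140 > 130; N7 at 130 > 90. N29, N7 seize.
  N29 sheds 140 L/s to N1, N10, N13: 46 each (2 lost).
    N1: 50+46 = 96 > 90
    N10: 60+46 = 106 ≤ 150
    N13: 30+46 = 76 ≤ 120
  N7 sheds 130 L/s to N1, N21: 65 each.
    N1: 96+65 = 161 > 90
    N21: 70+65 = 135 > 120
Round 2 — N1, N21 seize.
  N1 sheds 161 L/s to N10, N14, N23: 53 each (2 lost).
    N10: 106+53 = 159 > 150
    N14: 50+53 = 103 > 80
    N23: 70+53 = 123 > 90
  N21 sheds 135 L/s to N10, N14, N3: 45 each.
    N10: 159+45 = 204 > 150
    N14: 103+45 = 148 > 80
    N3: 30+45 = 75 ≤ 80
Round 3 — N10, N14, N23 seize.
  N10 sheds 204 L/s: no online neighbours, lost.
  N14 sheds 148 L/s: no online neighbours, lost.
  N23 sheds 123 L/s to N3: 123 each.
    N3: 75+123 = 198 > 80
Round 4 — N3 seizes.
  N3 sheds 198 L/s: no online neighbours, lost.
No further seizures.

N13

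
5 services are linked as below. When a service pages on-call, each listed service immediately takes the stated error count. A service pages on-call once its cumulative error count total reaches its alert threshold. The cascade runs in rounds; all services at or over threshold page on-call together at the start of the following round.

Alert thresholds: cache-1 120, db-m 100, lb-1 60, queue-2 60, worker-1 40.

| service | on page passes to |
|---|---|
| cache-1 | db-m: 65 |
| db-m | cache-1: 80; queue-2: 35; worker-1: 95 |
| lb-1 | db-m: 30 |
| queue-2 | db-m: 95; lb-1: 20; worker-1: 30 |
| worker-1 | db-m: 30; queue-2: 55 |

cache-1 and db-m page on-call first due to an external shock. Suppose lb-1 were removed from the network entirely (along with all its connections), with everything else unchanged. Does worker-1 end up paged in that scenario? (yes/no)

With lb-1 removed:
Round 1 — cache-1, db-m page on-call (initial).
  queue-2: +35 → 35 < 60
  worker-1: +95 → 95 ≥ 40
Round 2 — worker-1 pages on-call.
  queue-2: +55 → 90 ≥ 60
Round 3 — queue-2 pages on-call.
No further pages.

yes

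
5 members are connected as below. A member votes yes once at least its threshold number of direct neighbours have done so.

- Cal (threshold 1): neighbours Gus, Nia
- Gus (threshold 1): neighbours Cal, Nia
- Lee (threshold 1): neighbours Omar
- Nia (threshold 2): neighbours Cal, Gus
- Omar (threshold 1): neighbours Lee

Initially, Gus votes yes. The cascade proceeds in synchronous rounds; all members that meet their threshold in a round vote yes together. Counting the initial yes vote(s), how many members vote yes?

3

Round 1 — Gus votes yes (initial).
Round 2 — checking thresholds:
  Cal: 1 of 2 neighbours ≥ 1, votes yes.
  Nia: 1 of 2 neighbours < 2, below threshold.
Round 3 — checking thresholds:
  Nia: 2 of 2 neighbours ≥ 2, votes yes.
Round 4 — no new yes votes; cascade stops.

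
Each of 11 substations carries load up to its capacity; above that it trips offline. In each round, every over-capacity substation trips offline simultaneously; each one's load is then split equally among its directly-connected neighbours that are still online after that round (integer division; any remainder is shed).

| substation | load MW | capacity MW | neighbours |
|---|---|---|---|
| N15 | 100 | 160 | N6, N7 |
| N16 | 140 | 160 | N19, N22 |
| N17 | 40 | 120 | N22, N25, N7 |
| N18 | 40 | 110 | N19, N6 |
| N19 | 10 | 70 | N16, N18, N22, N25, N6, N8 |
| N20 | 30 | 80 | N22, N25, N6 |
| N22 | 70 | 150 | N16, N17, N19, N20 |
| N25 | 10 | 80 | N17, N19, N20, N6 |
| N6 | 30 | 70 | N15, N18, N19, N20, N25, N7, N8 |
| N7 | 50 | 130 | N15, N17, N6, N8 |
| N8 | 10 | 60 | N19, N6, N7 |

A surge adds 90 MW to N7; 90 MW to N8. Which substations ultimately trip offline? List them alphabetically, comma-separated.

Round 1 — N7 at 140 > 130; N8 at 100 > 60. N7, N8 trip offline.
  N7 sheds 140 MW to N15, N17, N6: 46 each (2 lost).
    N15: 100+46 = 146 ≤ 160
    N17: 40+46 = 86 ≤ 120
    N6: 30+46 = 76 > 70
  N8 sheds 100 MW to N19, N6: 50 each.
    N19: 10+50 = 60 ≤ 70
    N6: 76+50 = 126 > 70
Round 2 — N6 trips offline.
  N6 sheds 126 MW to N15, N18, N19, N20, N25: 25 each (1 lost).
    N15: 146+25 = 171 > 160
    N18: 40+25 = 65 ≤ 110
    N19: 60+25 = 85 > 70
    N20: 30+25 = 55 ≤ 80
    N25: 10+25 = 35 ≤ 80
Round 3 — N15, N19 trip offline.
  N15 sheds 171 MW: no online neighbours, lost.
  N19 sheds 85 MW to N16, N18, N22, N25: 21 each (1 lost).
    N16: 140+21 = 161 > 160
    N18: 65+21 = 86 ≤ 110
    N22: 70+21 = 91 ≤ 150
    N25: 35+21 = 56 ≤ 80
Round 4 — N16 trips offline.
  N16 sheds 161 MW to N22: 161 each.
    N22: 91+161 = 252 > 150
Round 5 — N22 trips offline.
  N22 sheds 252 MW to N17, N20: 126 each.
    N17: 86+126 = 212 > 120
    N20: 55+126 = 181 > 80
Round 6 — N17, N20 trip offline.
  N17 sheds 212 MW to N25: 212 each.
    N25: 56+212 = 268 > 80
  N20 sheds 181 MW to N25: 181 each.
    N25: 268+181 = 449 > 80
Round 7 — N25 trips offline.
  N25 sheds 449 MW: no online neighbours, lost.
No further trips.

N15, N16, N17, N19, N20, N22, N25, N6, N7, N8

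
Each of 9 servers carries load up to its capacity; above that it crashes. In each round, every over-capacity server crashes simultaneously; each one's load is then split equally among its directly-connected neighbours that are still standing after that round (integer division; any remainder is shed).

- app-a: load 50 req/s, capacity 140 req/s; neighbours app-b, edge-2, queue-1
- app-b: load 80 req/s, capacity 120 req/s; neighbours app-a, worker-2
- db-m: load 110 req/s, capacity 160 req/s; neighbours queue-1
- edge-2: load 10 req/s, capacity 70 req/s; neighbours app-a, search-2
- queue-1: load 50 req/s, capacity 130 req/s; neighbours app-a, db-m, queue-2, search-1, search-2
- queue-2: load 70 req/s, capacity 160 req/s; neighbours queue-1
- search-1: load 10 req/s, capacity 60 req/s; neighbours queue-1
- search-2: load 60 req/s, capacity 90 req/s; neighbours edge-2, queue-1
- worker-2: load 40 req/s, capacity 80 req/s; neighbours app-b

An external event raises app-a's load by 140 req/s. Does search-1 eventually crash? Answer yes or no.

Round 1 — app-a at 190 > 140. app-a crashes.
  app-a sheds 190 req/s to app-b, edge-2, queue-1: 63 each (1 lost).
    app-b: 80+63 = 143 > 120
    edge-2: 10+63 = 73 > 70
    queue-1: 50+63 = 113 ≤ 130
Round 2 — app-b, edge-2 crash.
  app-b sheds 143 req/s to worker-2: 143 each.
    worker-2: 40+143 = 183 > 80
  edge-2 sheds 73 req/s to search-2: 73 each.
    search-2: 60+73 = 133 > 90
Round 3 — search-2, worker-2 crash.
  search-2 sheds 133 req/s to queue-1: 133 each.
    queue-1: 113+133 = 246 > 130
  worker-2 sheds 183 req/s: no online neighbours, lost.
Round 4 — queue-1 crashes.
  queue-1 sheds 246 req/s to db-m, queue-2, search-1: 82 each.
    db-m: 110+82 = 192 > 160
    queue-2: 70+82 = 152 ≤ 160
    search-1: 10+82 = 92 > 60
Round 5 — db-m, search-1 crash.
  db-m sheds 192 req/s: no online neighbours, lost.
  search-1 sheds 92 req/s: no online neighbours, lost.
No further crashes.

yes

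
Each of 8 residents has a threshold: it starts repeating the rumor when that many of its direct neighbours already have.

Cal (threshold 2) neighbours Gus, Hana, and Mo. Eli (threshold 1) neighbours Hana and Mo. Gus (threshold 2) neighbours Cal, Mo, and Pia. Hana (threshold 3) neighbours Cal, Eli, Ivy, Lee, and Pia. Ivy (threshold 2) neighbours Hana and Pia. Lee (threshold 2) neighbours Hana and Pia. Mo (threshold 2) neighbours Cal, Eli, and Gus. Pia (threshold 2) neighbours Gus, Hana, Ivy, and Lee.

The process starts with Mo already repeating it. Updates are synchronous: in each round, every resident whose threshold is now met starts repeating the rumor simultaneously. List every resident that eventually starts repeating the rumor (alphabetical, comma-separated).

Eli, Mo

Round 1 — Mo starts repeating the rumor (initial).
Round 2 — checking thresholds:
  Cal: 1 of 3 neighbours < 2, below threshold.
  Eli: 1 of 2 neighbours ≥ 1, starts repeating the rumor.
  Gus: 1 of 3 neighbours < 2, below threshold.
Round 3 — no new spreads; cascade stops.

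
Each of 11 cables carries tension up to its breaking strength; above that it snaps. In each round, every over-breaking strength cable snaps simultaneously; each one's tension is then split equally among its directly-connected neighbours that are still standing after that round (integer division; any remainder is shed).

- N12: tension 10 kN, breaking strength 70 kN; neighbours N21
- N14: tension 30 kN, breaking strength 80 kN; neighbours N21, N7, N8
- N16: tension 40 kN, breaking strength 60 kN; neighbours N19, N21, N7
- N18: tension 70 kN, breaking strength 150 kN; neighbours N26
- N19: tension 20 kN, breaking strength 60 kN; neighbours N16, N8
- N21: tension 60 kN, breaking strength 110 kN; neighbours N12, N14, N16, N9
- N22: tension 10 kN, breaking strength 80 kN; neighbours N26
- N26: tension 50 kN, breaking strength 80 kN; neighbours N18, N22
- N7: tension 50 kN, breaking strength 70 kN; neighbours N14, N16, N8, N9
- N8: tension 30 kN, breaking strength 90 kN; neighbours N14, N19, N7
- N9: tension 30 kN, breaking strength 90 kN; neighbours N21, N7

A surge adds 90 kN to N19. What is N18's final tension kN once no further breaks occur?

Round 1 — N19 at 110 > 60. N19 snaps.
  N19 sheds 110 kN to N16, N8: 55 each.
    N16: 40+55 = 95 > 60
    N8: 30+55 = 85 ≤ 90
Round 2 — N16 snaps.
  N16 sheds 95 kN to N21, N7: 47 each (1 lost).
    N21: 60+47 = 107 ≤ 110
    N7: 50+47 = 97 > 70
Round 3 — N7 snaps.
  N7 sheds 97 kN to N14, N8, N9: 32 each (1 lost).
    N14: 30+32 = 62 ≤ 80
    N8: 85+32 = 117 > 90
    N9: 30+32 = 62 ≤ 90
Round 4 — N8 snaps.
  N8 sheds 117 kN to N14: 117 each.
    N14: 62+117 = 179 > 80
Round 5 — N14 snaps.
  N14 sheds 179 kN to N21: 179 each.
    N21: 107+179 = 286 > 110
Round 6 — N21 snaps.
  N21 sheds 286 kN to N12, N9: 143 each.
    N12: 10+143 = 153 > 70
    N9: 62+143 = 205 > 90
Round 7 — N12, N9 snap.
  N12 sheds 153 kN: no online neighbours, lost.
  N9 sheds 205 kN: no online neighbours, lost.
No further breaks.

70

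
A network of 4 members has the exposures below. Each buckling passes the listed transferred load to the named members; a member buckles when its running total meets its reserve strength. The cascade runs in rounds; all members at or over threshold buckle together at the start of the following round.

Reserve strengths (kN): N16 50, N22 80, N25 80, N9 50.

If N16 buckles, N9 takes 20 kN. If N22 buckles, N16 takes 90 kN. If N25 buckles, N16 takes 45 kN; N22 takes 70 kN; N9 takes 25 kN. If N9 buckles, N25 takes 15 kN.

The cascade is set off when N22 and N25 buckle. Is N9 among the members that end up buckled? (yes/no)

Round 1 — N22, N25 buckle (initial).
  N16: +90+45 → 135 ≥ 50
  N9: +25 → 25 < 50
Round 2 — N16 buckles.
  N9: +20 → 45 < 50
No further bucklings.

no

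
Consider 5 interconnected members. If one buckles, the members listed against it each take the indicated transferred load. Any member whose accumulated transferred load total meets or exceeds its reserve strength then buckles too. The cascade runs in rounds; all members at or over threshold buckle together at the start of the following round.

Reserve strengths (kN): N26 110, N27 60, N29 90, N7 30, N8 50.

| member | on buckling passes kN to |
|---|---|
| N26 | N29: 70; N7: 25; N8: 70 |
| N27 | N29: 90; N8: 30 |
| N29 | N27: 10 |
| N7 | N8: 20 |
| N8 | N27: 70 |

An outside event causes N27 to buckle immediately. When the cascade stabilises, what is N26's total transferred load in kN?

Round 1 — N27 buckles (initial).
  N29: +90 → 90 ≥ 90
  N8: +30 → 30 < 50
Round 2 — N29 buckles.
No further bucklings.

0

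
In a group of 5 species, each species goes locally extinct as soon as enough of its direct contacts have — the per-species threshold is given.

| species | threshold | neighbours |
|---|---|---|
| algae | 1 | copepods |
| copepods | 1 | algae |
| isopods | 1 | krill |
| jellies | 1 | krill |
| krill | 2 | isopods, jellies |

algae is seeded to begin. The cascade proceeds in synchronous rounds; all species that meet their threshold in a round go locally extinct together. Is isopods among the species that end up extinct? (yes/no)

Round 1 — algae goes locally extinct (initial).
Round 2 — checking thresholds:
  copepods: 1 of 1 neighbours ≥ 1, goes locally extinct.
Round 3 — no new extinctions; cascade stops.

no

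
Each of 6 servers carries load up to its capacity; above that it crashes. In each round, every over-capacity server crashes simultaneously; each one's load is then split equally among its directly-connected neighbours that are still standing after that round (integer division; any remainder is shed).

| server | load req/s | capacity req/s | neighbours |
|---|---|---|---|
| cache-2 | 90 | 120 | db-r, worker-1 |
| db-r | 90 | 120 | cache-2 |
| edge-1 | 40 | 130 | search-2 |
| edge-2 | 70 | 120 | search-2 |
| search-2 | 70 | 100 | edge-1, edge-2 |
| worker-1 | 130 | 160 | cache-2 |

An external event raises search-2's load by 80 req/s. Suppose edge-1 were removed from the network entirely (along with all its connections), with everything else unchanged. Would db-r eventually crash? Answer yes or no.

no

With edge-1 removed:
Round 1 — search-2 at 150 > 100. search-2 crashes.
  search-2 sheds 150 req/s to edge-2: 150 each.
    edge-2: 70+150 = 220 > 120
Round 2 — edge-2 crashes.
  edge-2 sheds 220 req/s: no online neighbours, lost.
No further crashes.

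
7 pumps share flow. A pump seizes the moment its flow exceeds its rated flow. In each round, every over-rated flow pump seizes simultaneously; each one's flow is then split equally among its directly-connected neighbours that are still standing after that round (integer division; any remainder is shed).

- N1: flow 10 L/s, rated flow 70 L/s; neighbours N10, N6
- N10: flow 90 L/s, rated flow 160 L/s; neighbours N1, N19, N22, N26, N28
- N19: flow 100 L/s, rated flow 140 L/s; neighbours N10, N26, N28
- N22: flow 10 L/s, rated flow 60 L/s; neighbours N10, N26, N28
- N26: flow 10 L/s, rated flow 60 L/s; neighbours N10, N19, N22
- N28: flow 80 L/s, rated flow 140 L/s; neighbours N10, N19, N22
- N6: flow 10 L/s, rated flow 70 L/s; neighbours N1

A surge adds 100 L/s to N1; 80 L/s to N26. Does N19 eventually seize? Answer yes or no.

Round 1 — N1 at 110 > 70; N26 at 90 > 60. N1, N26 seize.
  N1 sheds 110 L/s to N10, N6: 55 each.
    N10: 90+55 = 145 ≤ 160
    N6: 10+55 = 65 ≤ 70
  N26 sheds 90 L/s to N10, N19, N22: 30 each.
    N10: 145+30 = 175 > 160
    N19: 100+30 = 130 ≤ 140
    N22: 10+30 = 40 ≤ 60
Round 2 — N10 seizes.
  N10 sheds 175 L/s to N19, N22, N28: 58 each (1 lost).
    N19: 130+58 = 188 > 140
    N22: 40+58 = 98 > 60
    N28: 80+58 = 138 ≤ 140
Round 3 — N19, N22 seize.
  N19 sheds 188 L/s to N28: 188 each.
    N28: 138+188 = 326 > 140
  N22 sheds 98 L/s to N28: 98 each.
    N28: 326+98 = 424 > 140
Round 4 — N28 seizes.
  N28 sheds 424 L/s: no online neighbours, lost.
No further seizures.

yes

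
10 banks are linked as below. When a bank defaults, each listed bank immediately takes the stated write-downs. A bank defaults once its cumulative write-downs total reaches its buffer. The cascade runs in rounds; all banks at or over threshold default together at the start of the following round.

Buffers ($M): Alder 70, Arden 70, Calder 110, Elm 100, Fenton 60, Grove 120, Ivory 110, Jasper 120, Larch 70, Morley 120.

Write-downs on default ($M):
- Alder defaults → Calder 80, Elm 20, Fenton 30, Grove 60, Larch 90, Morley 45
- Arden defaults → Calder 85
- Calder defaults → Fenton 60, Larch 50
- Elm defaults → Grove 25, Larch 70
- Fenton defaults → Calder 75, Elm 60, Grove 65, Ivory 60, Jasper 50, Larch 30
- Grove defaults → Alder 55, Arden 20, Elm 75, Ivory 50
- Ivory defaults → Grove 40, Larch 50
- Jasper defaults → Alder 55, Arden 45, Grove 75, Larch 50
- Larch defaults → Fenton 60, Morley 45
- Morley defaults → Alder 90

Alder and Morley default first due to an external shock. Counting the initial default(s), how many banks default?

Round 1 — Alder, Morley default (initial).
  Calder: +80 → 80 < 110
  Elm: +20 → 20 < 100
  Fenton: +30 → 30 < 60
  Grove: +60 → 60 < 120
  Larch: +90 → 90 ≥ 70
Round 2 — Larch defaults.
  Fenton: +60 → 90 ≥ 60
Round 3 — Fenton defaults.
  Calder: +75 → 155 ≥ 110
  Elm: +60 → 80 < 100
  Grove: +65 → 125 ≥ 120
  Ivory: +60 → 60 < 110
  Jasper: +50 → 50 < 120
Round 4 — Calder, Grove default.
  Arden: +20 → 20 < 70
  Elm: +75 → 155 ≥ 100
  Ivory: +50 → 110 ≥ 110
Round 5 — Elm, Ivory default.
No further defaults.

8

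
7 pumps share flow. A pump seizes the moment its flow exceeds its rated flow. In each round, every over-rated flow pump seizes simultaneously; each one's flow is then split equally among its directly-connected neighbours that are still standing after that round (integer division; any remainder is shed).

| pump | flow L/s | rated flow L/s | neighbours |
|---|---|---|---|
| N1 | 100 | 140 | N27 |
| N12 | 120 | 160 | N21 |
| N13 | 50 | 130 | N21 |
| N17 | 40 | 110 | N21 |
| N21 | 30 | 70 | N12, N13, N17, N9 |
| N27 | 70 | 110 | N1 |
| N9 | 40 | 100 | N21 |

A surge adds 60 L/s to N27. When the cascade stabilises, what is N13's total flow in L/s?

Round 1 — N27 at 130 > 110. N27 seizes.
  N27 sheds 130 L/s to N1: 130 each.
    N1: 100+130 = 230 > 140
Round 2 — N1 seizes.
  N1 sheds 230 L/s: no online neighbours, lost.
No further seizures.

50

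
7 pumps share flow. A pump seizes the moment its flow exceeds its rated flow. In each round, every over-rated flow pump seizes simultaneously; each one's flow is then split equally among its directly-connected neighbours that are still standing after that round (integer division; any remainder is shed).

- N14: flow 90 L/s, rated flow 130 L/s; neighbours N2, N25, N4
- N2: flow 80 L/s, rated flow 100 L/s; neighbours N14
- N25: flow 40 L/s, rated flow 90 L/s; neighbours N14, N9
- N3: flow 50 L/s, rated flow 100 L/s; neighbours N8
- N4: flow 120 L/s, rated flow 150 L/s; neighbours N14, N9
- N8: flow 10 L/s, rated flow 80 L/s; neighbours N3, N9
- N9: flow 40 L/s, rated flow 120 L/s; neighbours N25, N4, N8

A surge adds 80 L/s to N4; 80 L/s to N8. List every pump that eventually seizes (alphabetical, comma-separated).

N14, N2, N25, N4, N8, N9

Round 1 — N4 at 200 > 150; N8 at 90 > 80. N4, N8 seize.
  N4 sheds 200 L/s to N14, N9: 100 each.
    N14: 90+100 = 190 > 130
    N9: 40+100 = 140 > 120
  N8 sheds 90 L/s to N3, N9: 45 each.
    N3: 50+45 = 95 ≤ 100
    N9: 140+45 = 185 > 120
Round 2 — N14, N9 seize.
  N14 sheds 190 L/s to N2, N25: 95 each.
    N2: 80+95 = 175 > 100
    N25: 40+95 = 135 > 90
  N9 sheds 185 L/s to N25: 185 each.
    N25: 135+185 = 320 > 90
Round 3 — N2, N25 seize.
  N2 sheds 175 L/s: no online neighbours, lost.
  N25 sheds 320 L/s: no online neighbours, lost.
No further seizures.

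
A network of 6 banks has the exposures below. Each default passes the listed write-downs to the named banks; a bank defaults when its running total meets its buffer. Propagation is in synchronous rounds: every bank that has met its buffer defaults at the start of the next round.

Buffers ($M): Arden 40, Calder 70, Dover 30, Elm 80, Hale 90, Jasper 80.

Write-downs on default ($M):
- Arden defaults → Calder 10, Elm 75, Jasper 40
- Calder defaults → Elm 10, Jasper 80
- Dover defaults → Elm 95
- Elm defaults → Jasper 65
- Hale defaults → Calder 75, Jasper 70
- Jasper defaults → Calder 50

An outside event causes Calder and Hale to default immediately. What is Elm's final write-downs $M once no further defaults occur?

10

Round 1 — Calder, Hale default (initial).
  Elm: +10 → 10 < 80
  Jasper: +80+70 → 150 ≥ 80
Round 2 — Jasper defaults.
No further defaults.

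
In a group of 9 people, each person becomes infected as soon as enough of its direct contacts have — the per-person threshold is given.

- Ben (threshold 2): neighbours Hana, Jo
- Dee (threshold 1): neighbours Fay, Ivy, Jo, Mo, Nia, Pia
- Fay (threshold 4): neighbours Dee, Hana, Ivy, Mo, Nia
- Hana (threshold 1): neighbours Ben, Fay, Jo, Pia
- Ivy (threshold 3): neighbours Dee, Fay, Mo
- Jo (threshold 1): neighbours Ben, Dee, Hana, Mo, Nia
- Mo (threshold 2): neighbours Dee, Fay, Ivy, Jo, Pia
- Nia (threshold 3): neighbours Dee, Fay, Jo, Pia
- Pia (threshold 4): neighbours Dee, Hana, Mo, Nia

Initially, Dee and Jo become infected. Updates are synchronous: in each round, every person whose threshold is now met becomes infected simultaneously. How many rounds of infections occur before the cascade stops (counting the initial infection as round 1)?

3

Round 1 — Dee, Jo become infected (initial).
Round 2 — checking thresholds:
  Ben: 1 of 2 neighbours < 2, not yet.
  Fay: 1 of 5 neighbours < 4, not yet.
  Hana: 1 of 4 neighbours ≥ 1, becomes infected.
  Ivy: 1 of 3 neighbours < 3, not yet.
  Mo: 2 of 5 neighbours ≥ 2, becomes infected.
  Nia: 2 of 4 neighbours < 3, not yet.
  Pia: 1 of 4 neighbours < 4, not yet.
Round 3 — checking thresholds:
  Ben: 2 of 2 neighbours ≥ 2, becomes infected.
  Fay: 3 of 5 neighbours < 4, not yet.
  Ivy: 2 of 3 neighbours < 3, not yet.
  Nia: 2 of 4 neighbours < 3, not yet.
  Pia: 3 of 4 neighbours < 4, not yet.
Round 4 — no new infections; cascade stops.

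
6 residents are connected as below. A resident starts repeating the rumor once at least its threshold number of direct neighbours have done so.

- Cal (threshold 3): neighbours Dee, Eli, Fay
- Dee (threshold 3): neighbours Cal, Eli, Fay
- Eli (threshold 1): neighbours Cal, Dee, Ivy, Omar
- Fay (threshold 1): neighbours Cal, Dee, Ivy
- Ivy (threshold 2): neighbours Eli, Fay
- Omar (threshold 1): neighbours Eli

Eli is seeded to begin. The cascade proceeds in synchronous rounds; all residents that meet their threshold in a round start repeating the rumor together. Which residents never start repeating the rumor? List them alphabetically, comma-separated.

Cal, Dee, Fay, Ivy

Round 1 — Eli starts repeating the rumor (initial).
Round 2 — checking thresholds:
  Cal: 1 of 3 neighbours < 3, not yet.
  Dee: 1 of 3 neighbours < 3, not yet.
  Ivy: 1 of 2 neighbours < 2, not yet.
  Omar: 1 of 1 neighbours ≥ 1, starts repeating the rumor.
Round 3 — no new spreads; cascade stops.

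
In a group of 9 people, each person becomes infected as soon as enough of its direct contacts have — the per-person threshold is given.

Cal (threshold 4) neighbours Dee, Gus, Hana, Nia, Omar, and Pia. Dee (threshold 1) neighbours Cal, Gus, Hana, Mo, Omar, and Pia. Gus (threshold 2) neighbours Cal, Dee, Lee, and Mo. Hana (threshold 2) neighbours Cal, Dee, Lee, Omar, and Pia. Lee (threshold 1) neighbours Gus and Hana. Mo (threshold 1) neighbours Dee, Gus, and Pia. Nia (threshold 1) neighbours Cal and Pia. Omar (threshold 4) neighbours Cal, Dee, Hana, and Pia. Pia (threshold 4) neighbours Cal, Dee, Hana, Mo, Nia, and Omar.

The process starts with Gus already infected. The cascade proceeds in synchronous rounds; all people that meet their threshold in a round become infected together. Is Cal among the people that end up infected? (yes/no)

Round 1 — Gus becomes infected (initial).
Round 2 — checking thresholds:
  Cal: 1 of 6 neighbours < 4, below threshold.
  Dee: 1 of 6 neighbours ≥ 1, becomes infected.
  Lee: 1 of 2 neighbours ≥ 1, becomes infected.
  Mo: 1 of 3 neighbours ≥ 1, becomes infected.
Round 3 — checking thresholds:
  Cal: 2 of 6 neighbours < 4, below threshold.
  Hana: 2 of 5 neighbours ≥ 2, becomes infected.
  Omar: 1 of 4 neighbours < 4, below threshold.
  Pia: 2 of 6 neighbours < 4, below threshold.
Round 4 — no new infections; cascade stops.

no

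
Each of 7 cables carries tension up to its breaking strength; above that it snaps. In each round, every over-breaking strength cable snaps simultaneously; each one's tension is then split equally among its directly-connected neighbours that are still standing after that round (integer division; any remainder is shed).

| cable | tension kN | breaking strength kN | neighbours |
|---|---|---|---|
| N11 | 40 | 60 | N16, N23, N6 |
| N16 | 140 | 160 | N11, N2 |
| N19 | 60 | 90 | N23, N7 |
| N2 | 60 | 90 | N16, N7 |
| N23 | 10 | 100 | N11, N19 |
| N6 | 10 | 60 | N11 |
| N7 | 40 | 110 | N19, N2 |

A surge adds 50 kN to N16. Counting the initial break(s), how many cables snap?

7

Round 1 — N16 at 190 > 160. N16 snaps.
  N16 sheds 190 kN to N11, N2: 95 each.
    N11: 40+95 = 135 > 60
    N2: 60+95 = 155 > 90
Round 2 — N11, N2 snap.
  N11 sheds 135 kN to N23, N6: 67 each (1 lost).
    N23: 10+67 = 77 ≤ 100
    N6: 10+67 = 77 > 60
  N2 sheds 155 kN to N7: 155 each.
    N7: 40+155 = 195 > 110
Round 3 — N6, N7 snap.
  N6 sheds 77 kN: no online neighbours, lost.
  N7 sheds 195 kN to N19: 195 each.
    N19: 60+195 = 255 > 90
Round 4 — N19 snaps.
  N19 sheds 255 kN to N23: 255 each.
    N23: 77+255 = 332 > 100
Round 5 — N23 snaps.
  N23 sheds 332 kN: no online neighbours, lost.
No further breaks.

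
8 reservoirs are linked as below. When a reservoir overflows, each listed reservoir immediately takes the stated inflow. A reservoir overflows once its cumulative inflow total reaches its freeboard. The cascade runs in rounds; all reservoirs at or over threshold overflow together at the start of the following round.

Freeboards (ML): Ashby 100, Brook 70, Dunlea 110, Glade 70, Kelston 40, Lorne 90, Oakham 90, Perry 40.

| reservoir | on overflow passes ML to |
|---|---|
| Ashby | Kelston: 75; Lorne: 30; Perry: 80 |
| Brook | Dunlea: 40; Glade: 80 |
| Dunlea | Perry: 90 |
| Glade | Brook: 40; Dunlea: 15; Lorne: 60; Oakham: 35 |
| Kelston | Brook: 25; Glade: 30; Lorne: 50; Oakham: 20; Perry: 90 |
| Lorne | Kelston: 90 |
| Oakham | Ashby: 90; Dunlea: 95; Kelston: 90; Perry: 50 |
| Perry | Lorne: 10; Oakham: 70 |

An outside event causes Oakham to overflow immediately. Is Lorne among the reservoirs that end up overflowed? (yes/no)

no

Round 1 — Oakham overflows (initial).
  Ashby: +90 → 90 < 100
  Dunlea: +95 → 95 < 110
  Kelston: +90 → 90 ≥ 40
  Perry: +50 → 50 ≥ 40
Round 2 — Kelston, Perry overflow.
  Brook: +25 → 25 < 70
  Glade: +30 → 30 < 70
  Lorne: +50+10 → 60 < 90
No further overflows.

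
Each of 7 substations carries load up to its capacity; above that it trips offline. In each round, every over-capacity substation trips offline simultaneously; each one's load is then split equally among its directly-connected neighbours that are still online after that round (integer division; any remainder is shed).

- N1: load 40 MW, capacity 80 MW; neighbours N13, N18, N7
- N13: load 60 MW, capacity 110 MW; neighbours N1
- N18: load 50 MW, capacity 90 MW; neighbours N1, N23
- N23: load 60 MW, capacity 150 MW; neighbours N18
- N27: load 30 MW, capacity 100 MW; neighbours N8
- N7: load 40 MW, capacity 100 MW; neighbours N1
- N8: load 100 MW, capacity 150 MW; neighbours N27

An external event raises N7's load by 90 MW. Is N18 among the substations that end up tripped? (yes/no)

yes

Round 1 — N7 at 130 > 100. N7 trips offline.
  N7 sheds 130 MW to N1: 130 each.
    N1: 40+130 = 170 > 80
Round 2 — N1 trips offline.
  N1 sheds 170 MW to N13, N18: 85 each.
    N13: 60+85 = 145 > 110
    N18: 50+85 = 135 > 90
Round 3 — N13, N18 trip offline.
  N13 sheds 145 MW: no online neighbours, lost.
  N18 sheds 135 MW to N23: 135 each.
    N23: 60+135 = 195 > 150
Round 4 — N23 trips offline.
  N23 sheds 195 MW: no online neighbours, lost.
No further trips.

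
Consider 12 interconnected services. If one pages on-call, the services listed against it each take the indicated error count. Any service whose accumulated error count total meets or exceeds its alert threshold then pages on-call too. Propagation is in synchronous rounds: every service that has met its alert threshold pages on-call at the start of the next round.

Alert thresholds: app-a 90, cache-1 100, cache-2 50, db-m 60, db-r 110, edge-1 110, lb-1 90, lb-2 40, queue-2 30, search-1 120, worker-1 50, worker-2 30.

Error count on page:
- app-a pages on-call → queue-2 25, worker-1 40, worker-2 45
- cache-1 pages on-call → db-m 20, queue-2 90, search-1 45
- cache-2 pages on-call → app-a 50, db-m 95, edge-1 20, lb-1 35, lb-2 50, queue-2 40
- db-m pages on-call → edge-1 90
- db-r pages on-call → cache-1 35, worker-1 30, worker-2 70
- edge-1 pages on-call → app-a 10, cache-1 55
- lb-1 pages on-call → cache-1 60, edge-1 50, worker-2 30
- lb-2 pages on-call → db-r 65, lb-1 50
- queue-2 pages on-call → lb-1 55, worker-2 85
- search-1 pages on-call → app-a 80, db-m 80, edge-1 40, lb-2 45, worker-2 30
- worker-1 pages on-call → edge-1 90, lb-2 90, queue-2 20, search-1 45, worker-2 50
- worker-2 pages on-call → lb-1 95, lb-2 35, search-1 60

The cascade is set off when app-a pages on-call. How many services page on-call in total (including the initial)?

Round 1 — app-a pages on-call (initial).
  queue-2: +25 → 25 < 30
  worker-1: +40 → 40 < 50
  worker-2: +45 → 45 ≥ 30
Round 2 — worker-2 pages on-call.
  lb-1: +95 → 95 ≥ 90
  lb-2: +35 → 35 < 40
  search-1: +60 → 60 < 120
Round 3 — lb-1 pages on-call.
  cache-1: +60 → 60 < 100
  edge-1: +50 → 50 < 110
No further pages.

3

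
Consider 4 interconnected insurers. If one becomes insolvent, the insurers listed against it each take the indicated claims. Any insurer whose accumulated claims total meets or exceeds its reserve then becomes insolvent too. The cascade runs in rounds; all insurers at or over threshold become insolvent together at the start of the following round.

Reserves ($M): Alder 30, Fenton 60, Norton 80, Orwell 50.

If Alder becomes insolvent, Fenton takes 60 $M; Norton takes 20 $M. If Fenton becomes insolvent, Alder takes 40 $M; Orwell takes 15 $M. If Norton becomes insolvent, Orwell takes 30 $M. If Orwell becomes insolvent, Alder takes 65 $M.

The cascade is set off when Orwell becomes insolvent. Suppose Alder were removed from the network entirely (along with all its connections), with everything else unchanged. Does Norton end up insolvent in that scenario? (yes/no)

With Alder removed:
Round 1 — Orwell becomes insolvent (initial).
No further insolvencies.

no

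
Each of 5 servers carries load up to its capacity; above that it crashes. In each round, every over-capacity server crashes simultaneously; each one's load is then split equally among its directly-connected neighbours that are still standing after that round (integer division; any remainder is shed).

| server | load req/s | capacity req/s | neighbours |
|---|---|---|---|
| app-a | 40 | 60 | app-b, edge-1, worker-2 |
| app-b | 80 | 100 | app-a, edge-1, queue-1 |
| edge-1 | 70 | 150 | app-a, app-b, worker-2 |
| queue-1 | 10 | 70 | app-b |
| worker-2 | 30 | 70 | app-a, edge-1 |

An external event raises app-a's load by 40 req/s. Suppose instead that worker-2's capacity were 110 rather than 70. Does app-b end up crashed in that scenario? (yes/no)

yes

With worker-2's capacity at 110:
Round 1 — app-a at 80 > 60. app-a crashes.
  app-a sheds 80 req/s to app-b, edge-1, worker-2: 26 each (2 lost).
    app-b: 80+26 = 106 > 100
    edge-1: 70+26 = 96 ≤ 150
    worker-2: 30+26 = 56 ≤ 110
Round 2 — app-b crashes.
  app-b sheds 106 req/s to edge-1, queue-1: 53 each.
    edge-1: 96+53 = 149 ≤ 150
    queue-1: 10+53 = 63 ≤ 70
No further crashes.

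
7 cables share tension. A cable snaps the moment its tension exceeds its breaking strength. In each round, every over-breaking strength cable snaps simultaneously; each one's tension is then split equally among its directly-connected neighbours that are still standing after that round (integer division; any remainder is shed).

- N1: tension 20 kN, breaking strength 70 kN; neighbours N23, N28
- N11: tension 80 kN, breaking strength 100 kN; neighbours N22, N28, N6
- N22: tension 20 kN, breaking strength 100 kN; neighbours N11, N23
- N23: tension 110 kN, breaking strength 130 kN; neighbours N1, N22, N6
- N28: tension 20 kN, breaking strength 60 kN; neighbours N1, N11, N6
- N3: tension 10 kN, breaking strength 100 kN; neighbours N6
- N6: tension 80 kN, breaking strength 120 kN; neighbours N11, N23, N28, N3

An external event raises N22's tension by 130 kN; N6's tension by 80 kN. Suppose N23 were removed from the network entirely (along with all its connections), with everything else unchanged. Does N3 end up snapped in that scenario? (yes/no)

no

With N23 removed:
Round 1 — N22 at 150 > 100; N6 at 160 > 120. N22, N6 snap.
  N22 sheds 150 kN to N11: 150 each.
    N11: 80+150 = 230 > 100
  N6 sheds 160 kN to N11, N28, N3: 53 each (1 lost).
    N11: 230+53 = 283 > 100
    N28: 20+53 = 73 > 60
    N3: 10+53 = 63 ≤ 100
Round 2 — N11, N28 snap.
  N11 sheds 283 kN: no online neighbours, lost.
  N28 sheds 73 kN to N1: 73 each.
    N1: 20+73 = 93 > 70
Round 3 — N1 snaps.
  N1 sheds 93 kN: no online neighbours, lost.
No further breaks.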